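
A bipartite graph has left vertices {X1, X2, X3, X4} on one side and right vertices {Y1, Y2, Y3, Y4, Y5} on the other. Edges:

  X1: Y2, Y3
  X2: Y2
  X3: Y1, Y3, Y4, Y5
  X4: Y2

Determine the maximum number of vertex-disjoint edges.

3

Unit-capacity flow: source→left, listed edges, right→sink; max matching = max flow.
Augmenting path X1→Y2 (+1); matched 1.
Augmenting path X3→Y1 (+1); matched 2.
Augmenting path X2→Y2→X1→Y3 (+1); matched 3.
No augmenting path remains; maximum matching = 3.
König certificate: {X1, X3, Y2} is a vertex cover of size 3 (every listed pair touches it), so no matching can be larger.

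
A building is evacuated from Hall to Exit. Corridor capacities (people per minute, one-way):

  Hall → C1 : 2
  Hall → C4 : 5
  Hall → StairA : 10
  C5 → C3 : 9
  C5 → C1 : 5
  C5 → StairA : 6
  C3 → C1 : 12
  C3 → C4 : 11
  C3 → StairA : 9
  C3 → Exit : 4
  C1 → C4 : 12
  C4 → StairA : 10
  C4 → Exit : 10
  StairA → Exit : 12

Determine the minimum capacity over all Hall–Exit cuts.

Augment Hall→C4→Exit: bottleneck 5, flow now 5.
Augment Hall→StairA→Exit: bottleneck 10, flow now 15.
Augment Hall→C1→C4→Exit: bottleneck 2, flow now 17.
No augmenting path remains; maximum flow = 17.
By max-flow min-cut, the minimum cut capacity equals the max flow.
In the residual graph, reachable from Hall: {Hall}.
Min-cut edges: Hall→C1 (2), Hall→C4 (5), Hall→StairA (10); capacity 2 + 5 + 10 = 17.

17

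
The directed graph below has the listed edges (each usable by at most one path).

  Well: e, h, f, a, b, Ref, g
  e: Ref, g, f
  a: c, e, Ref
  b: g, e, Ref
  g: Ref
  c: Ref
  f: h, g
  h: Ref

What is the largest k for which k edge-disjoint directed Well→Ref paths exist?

Assign every edge capacity 1; by Menger, the answer equals the max flow.
Path Well→Ref (+1); total 1.
Path Well→a→Ref (+1); total 2.
Path Well→b→Ref (+1); total 3.
Path Well→e→Ref (+1); total 4.
Path Well→g→Ref (+1); total 5.
Path Well→h→Ref (+1); total 6.
No residual Well→Ref path; max flow = 6.
Certifying cut of size 6: {Well→Ref, Well→a, Well→b, Well→e, g→Ref, h→Ref}.

6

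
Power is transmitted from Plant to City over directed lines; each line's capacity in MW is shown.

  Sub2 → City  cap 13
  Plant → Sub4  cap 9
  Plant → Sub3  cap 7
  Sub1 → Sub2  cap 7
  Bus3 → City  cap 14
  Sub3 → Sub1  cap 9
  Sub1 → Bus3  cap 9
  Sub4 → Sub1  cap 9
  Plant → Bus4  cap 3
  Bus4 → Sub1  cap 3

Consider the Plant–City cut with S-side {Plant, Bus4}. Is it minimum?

No — its capacity is 19, but the minimum cut has capacity 16.

Given cut capacity: 9 + 7 + 3 = 19.
Augment Plant→Sub4→Sub1→Bus3→City: bottleneck 9, flow now 9.
Augment Plant→Bus4→Sub1→Sub2→City: bottleneck 3, flow now 12.
Augment Plant→Sub3→Sub1→Sub2→City: bottleneck 4, flow now 16.
No augmenting path remains; maximum flow = 16.
In the residual graph, reachable from Plant: {Plant, Sub4, Bus4, Sub3, Sub1}.
Min-cut edges: Sub1→Bus3 (9), Sub1→Sub2 (7); capacity 9 + 7 = 16.
Cut capacity 19 exceeds the max flow 16, so it is not minimum.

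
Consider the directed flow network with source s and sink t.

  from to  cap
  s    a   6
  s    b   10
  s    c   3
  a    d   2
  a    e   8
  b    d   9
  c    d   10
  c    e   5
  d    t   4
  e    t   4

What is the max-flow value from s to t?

8

Augment s→a→d→t: bottleneck 2, flow now 2.
Augment s→a→e→t: bottleneck 4, flow now 6.
Augment s→b→d→t: bottleneck 2, flow now 8.
No augmenting path remains; maximum flow = 8.
In the residual graph, reachable from s: {s, a, b, c, d, e}.
Min-cut edges: d→t (4), e→t (4); capacity 4 + 4 = 8.
This cut is saturated, so no flow can exceed 8.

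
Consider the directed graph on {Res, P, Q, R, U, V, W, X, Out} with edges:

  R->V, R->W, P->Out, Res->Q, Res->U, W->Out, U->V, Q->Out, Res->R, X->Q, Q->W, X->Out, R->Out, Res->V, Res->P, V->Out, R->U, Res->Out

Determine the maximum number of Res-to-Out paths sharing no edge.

5

Assign every edge capacity 1; by Menger, the answer equals the max flow.
Path Res→Out (+1); total 1.
Path Res→P→Out (+1); total 2.
Path Res→Q→Out (+1); total 3.
Path Res→R→Out (+1); total 4.
Path Res→V→Out (+1); total 5.
No residual Res→Out path; max flow = 5.
Certifying cut of size 5: {Res→Out, Res→P, Res→Q, Res→R, V→Out}.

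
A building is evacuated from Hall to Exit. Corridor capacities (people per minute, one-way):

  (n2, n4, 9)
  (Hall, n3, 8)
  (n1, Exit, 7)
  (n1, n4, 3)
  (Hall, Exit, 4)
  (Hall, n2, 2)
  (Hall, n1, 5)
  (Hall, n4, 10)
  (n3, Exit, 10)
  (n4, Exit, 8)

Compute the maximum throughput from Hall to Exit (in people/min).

25

Augment Hall→Exit: bottleneck 4, flow now 4.
Augment Hall→n1→Exit: bottleneck 5, flow now 9.
Augment Hall→n3→Exit: bottleneck 8, flow now 17.
Augment Hall→n4→Exit: bottleneck 8, flow now 25.
No augmenting path remains; maximum flow = 25.
In the residual graph, reachable from Hall: {Hall, n2, n4}.
Min-cut edges: Hall→n1 (5), Hall→n3 (8), Hall→Exit (4), n4→Exit (8); capacity 5 + 8 + 4 + 8 = 25.
This cut is saturated, so no flow can exceed 25.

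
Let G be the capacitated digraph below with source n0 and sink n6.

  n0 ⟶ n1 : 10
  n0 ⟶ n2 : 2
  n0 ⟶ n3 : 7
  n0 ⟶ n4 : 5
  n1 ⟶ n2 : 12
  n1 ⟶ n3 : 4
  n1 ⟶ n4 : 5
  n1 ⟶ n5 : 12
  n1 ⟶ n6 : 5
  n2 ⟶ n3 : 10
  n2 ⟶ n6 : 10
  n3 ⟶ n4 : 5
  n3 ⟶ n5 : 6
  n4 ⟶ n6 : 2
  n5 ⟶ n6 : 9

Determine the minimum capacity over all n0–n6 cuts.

Augment n0→n1→n6: bottleneck 5, flow now 5.
Augment n0→n2→n6: bottleneck 2, flow now 7.
Augment n0→n4→n6: bottleneck 2, flow now 9.
Augment n0→n1→n2→n6: bottleneck 5, flow now 14.
Augment n0→n3→n5→n6: bottleneck 6, flow now 20.
No augmenting path remains; maximum flow = 20.
By max-flow min-cut, the minimum cut capacity equals the max flow.
In the residual graph, reachable from n0: {n0, n3, n4}.
Min-cut edges: n0→n1 (10), n0→n2 (2), n3→n5 (6), n4→n6 (2); capacity 10 + 2 + 6 + 2 = 20.

20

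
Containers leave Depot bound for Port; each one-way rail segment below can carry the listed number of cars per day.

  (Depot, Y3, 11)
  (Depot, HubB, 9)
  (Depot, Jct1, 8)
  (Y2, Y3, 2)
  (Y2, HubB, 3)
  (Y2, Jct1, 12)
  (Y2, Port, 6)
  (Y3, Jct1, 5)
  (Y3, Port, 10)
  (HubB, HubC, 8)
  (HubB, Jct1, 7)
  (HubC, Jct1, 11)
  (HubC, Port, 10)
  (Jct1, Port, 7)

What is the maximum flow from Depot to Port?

Augment Depot→Y3→Port: bottleneck 10, flow now 10.
Augment Depot→Jct1→Port: bottleneck 7, flow now 17.
Augment Depot→HubB→HubC→Port: bottleneck 8, flow now 25.
No augmenting path remains; maximum flow = 25.
In the residual graph, reachable from Depot: {Depot, Y3, HubB, Jct1}.
Min-cut edges: Y3→Port (10), HubB→HubC (8), Jct1→Port (7); capacity 10 + 8 + 7 = 25.
This cut is saturated, so no flow can exceed 25.

25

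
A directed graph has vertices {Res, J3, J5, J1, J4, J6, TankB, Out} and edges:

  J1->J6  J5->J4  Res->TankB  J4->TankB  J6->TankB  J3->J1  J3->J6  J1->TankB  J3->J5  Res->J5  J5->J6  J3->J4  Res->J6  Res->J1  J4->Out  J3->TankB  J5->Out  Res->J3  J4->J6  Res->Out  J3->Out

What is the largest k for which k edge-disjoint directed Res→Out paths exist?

3

Assign every edge capacity 1; by Menger, the answer equals the max flow.
Path Res→Out (+1); total 1.
Path Res→J3→Out (+1); total 2.
Path Res→J5→Out (+1); total 3.
No residual Res→Out path; max flow = 3.
Certifying cut of size 3: {Res→J3, Res→J5, Res→Out}.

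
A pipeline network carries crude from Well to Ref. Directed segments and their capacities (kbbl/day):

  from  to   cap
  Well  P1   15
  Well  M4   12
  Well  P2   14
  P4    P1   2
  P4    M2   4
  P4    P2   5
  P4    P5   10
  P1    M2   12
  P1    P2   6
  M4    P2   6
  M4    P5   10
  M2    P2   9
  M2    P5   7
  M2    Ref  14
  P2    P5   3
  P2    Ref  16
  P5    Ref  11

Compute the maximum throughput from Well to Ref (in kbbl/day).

Augment Well→P2→Ref: bottleneck 14, flow now 14.
Augment Well→P1→M2→Ref: bottleneck 12, flow now 26.
Augment Well→P1→P2→Ref: bottleneck 2, flow now 28.
Augment Well→M4→P5→Ref: bottleneck 10, flow now 38.
Augment Well→P1→P2→P5→Ref: bottleneck 1, flow now 39.
No augmenting path remains; maximum flow = 39.
In the residual graph, reachable from Well: {Well, P1, M4, P2, P5}.
Min-cut edges: P1→M2 (12), P2→Ref (16), P5→Ref (11); capacity 12 + 16 + 11 = 39.
This cut is saturated, so no flow can exceed 39.

39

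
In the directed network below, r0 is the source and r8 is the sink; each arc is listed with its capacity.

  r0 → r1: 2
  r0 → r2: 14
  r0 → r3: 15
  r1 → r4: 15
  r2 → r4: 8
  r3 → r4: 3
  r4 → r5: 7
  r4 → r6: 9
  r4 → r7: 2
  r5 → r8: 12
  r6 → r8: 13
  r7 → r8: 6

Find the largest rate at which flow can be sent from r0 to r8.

Augment r0→r1→r4→r5→r8: bottleneck 2, flow now 2.
Augment r0→r2→r4→r5→r8: bottleneck 5, flow now 7.
Augment r0→r2→r4→r6→r8: bottleneck 3, flow now 10.
Augment r0→r3→r4→r6→r8: bottleneck 3, flow now 13.
No augmenting path remains; maximum flow = 13.
In the residual graph, reachable from r0: {r0, r2, r3}.
Min-cut edges: r0→r1 (2), r2→r4 (8), r3→r4 (3); capacity 2 + 8 + 3 = 13.
This cut is saturated, so no flow can exceed 13.

13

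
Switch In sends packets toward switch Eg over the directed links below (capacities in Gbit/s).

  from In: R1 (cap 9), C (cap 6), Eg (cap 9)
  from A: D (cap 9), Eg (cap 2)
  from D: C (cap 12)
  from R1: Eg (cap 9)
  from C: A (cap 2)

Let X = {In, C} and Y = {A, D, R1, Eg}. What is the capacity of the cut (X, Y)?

20

Edges leaving {In, C}: In→R1 (9), In→Eg (9), C→A (2).
Cut capacity = 9 + 9 + 2 = 20.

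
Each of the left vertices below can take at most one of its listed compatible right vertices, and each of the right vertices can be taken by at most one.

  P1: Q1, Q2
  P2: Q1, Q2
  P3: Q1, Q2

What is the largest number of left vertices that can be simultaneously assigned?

2

Unit-capacity flow: source→left, listed edges, right→sink; max matching = max flow.
Augmenting path P1→Q1 (+1); matched 1.
Augmenting path P2→Q2 (+1); matched 2.
No augmenting path remains; maximum matching = 2.
König certificate: {Q1, Q2} is a vertex cover of size 2 (every listed pair touches it), so no matching can be larger.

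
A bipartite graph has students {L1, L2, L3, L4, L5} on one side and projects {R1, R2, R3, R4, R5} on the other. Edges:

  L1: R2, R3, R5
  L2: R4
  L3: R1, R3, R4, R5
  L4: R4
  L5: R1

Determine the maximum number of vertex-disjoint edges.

4

Unit-capacity flow: source→left, listed edges, right→sink; max matching = max flow.
Augmenting path L1→R2 (+1); matched 1.
Augmenting path L2→R4 (+1); matched 2.
Augmenting path L3→R1 (+1); matched 3.
Augmenting path L5→R1→L3→R3 (+1); matched 4.
No augmenting path remains; maximum matching = 4.
König certificate: {L1, L3, L5, R4} is a vertex cover of size 4 (every listed pair touches it), so no matching can be larger.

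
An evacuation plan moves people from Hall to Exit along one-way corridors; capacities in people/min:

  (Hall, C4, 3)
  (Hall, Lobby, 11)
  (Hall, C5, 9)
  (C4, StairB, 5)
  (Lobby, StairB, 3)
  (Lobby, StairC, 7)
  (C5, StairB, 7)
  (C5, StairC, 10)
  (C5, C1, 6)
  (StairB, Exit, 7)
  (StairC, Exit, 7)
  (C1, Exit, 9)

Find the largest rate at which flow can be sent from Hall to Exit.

20

Augment Hall→C4→StairB→Exit: bottleneck 3, flow now 3.
Augment Hall→Lobby→StairB→Exit: bottleneck 3, flow now 6.
Augment Hall→Lobby→StairC→Exit: bottleneck 7, flow now 13.
Augment Hall→C5→StairB→Exit: bottleneck 1, flow now 14.
Augment Hall→C5→C1→Exit: bottleneck 6, flow now 20.
No augmenting path remains; maximum flow = 20.
In the residual graph, reachable from Hall: {Hall, C4, Lobby, C5, StairB, StairC}.
Min-cut edges: C5→C1 (6), StairB→Exit (7), StairC→Exit (7); capacity 6 + 7 + 7 = 20.
This cut is saturated, so no flow can exceed 20.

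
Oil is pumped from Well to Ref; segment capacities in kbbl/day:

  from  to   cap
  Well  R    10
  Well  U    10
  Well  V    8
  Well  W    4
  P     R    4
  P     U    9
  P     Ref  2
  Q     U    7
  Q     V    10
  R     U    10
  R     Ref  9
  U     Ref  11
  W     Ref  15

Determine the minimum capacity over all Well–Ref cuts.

Augment Well→R→Ref: bottleneck 9, flow now 9.
Augment Well→U→Ref: bottleneck 10, flow now 19.
Augment Well→W→Ref: bottleneck 4, flow now 23.
Augment Well→R→U→Ref: bottleneck 1, flow now 24.
No augmenting path remains; maximum flow = 24.
By max-flow min-cut, the minimum cut capacity equals the max flow.
In the residual graph, reachable from Well: {Well, V}.
Min-cut edges: Well→R (10), Well→U (10), Well→W (4); capacity 10 + 10 + 4 = 24.

24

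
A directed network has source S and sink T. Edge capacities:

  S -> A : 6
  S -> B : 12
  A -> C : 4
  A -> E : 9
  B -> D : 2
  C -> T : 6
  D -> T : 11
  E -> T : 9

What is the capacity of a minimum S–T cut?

Augment S→A→C→T: bottleneck 4, flow now 4.
Augment S→A→E→T: bottleneck 2, flow now 6.
Augment S→B→D→T: bottleneck 2, flow now 8.
No augmenting path remains; maximum flow = 8.
By max-flow min-cut, the minimum cut capacity equals the max flow.
In the residual graph, reachable from S: {S, B}.
Min-cut edges: S→A (6), B→D (2); capacity 6 + 2 = 8.

8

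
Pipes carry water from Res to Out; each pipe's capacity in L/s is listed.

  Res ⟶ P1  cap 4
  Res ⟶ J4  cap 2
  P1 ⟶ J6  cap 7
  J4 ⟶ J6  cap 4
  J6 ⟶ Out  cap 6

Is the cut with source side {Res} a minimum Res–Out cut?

Given cut capacity: 4 + 2 = 6.
Augment Res→P1→J6→Out: bottleneck 4, flow now 4.
Augment Res→J4→J6→Out: bottleneck 2, flow now 6.
No augmenting path remains; maximum flow = 6.
Cut capacity 6 equals the max flow, so it is a minimum cut.

Yes — it is a minimum cut (capacity 6).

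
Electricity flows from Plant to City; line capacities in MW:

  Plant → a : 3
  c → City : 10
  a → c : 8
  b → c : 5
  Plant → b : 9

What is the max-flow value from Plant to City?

Augment Plant→a→c→City: bottleneck 3, flow now 3.
Augment Plant→b→c→City: bottleneck 5, flow now 8.
No augmenting path remains; maximum flow = 8.
In the residual graph, reachable from Plant: {Plant, b}.
Min-cut edges: Plant→a (3), b→c (5); capacity 3 + 5 = 8.
This cut is saturated, so no flow can exceed 8.

8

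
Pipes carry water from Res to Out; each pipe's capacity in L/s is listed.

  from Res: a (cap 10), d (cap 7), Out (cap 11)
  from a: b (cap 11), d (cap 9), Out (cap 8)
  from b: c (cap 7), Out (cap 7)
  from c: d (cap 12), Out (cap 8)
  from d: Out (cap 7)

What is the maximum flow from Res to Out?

Augment Res→Out: bottleneck 11, flow now 11.
Augment Res→a→Out: bottleneck 8, flow now 19.
Augment Res→d→Out: bottleneck 7, flow now 26.
Augment Res→a→b→Out: bottleneck 2, flow now 28.
No augmenting path remains; maximum flow = 28.
In the residual graph, reachable from Res: {Res}.
Min-cut edges: Res→a (10), Res→d (7), Res→Out (11); capacity 10 + 7 + 11 = 28.
This cut is saturated, so no flow can exceed 28.

28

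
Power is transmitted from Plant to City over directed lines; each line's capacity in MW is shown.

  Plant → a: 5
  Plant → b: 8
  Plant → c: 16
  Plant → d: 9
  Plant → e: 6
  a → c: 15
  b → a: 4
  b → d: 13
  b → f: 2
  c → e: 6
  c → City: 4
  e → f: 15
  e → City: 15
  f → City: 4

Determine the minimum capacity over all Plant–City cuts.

Augment Plant→c→City: bottleneck 4, flow now 4.
Augment Plant→e→City: bottleneck 6, flow now 10.
Augment Plant→b→f→City: bottleneck 2, flow now 12.
Augment Plant→c→e→City: bottleneck 6, flow now 18.
No augmenting path remains; maximum flow = 18.
By max-flow min-cut, the minimum cut capacity equals the max flow.
In the residual graph, reachable from Plant: {Plant, a, b, c, d}.
Min-cut edges: Plant→e (6), b→f (2), c→e (6), c→City (4); capacity 6 + 2 + 6 + 4 = 18.

18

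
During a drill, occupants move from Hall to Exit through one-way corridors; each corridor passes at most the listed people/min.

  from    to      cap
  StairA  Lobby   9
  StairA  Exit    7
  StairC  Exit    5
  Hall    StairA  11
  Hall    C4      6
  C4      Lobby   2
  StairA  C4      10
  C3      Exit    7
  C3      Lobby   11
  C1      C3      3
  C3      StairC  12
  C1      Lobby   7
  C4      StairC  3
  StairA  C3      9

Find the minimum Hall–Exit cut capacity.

Augment Hall→StairA→Exit: bottleneck 7, flow now 7.
Augment Hall→StairA→C3→Exit: bottleneck 4, flow now 11.
Augment Hall→C4→StairC→Exit: bottleneck 3, flow now 14.
No augmenting path remains; maximum flow = 14.
By max-flow min-cut, the minimum cut capacity equals the max flow.
In the residual graph, reachable from Hall: {Hall, C4, Lobby}.
Min-cut edges: Hall→StairA (11), C4→StairC (3); capacity 11 + 3 = 14.

14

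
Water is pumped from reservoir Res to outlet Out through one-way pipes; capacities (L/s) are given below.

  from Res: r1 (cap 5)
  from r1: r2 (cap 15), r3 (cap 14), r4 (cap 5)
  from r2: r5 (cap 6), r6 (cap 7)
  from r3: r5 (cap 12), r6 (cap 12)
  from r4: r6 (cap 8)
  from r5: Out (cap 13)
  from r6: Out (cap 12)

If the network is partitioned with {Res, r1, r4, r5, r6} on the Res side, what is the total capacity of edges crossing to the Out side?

54

Edges leaving {Res, r1, r4, r5, r6}: r1→r2 (15), r1→r3 (14), r5→Out (13), r6→Out (12).
Cut capacity = 15 + 14 + 13 + 12 = 54.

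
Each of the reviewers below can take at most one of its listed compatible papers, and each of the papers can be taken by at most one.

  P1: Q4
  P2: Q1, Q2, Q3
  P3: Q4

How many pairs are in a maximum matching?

2

Unit-capacity flow: source→left, listed edges, right→sink; max matching = max flow.
Augmenting path P1→Q4 (+1); matched 1.
Augmenting path P2→Q1 (+1); matched 2.
No augmenting path remains; maximum matching = 2.
König certificate: {P2, Q4} is a vertex cover of size 2 (every listed pair touches it), so no matching can be larger.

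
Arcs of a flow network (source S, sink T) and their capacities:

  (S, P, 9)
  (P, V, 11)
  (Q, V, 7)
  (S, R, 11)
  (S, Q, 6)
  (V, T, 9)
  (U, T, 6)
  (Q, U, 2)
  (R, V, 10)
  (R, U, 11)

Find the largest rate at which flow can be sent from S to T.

Augment S→P→V→T: bottleneck 9, flow now 9.
Augment S→Q→U→T: bottleneck 2, flow now 11.
Augment S→R→U→T: bottleneck 4, flow now 15.
No augmenting path remains; maximum flow = 15.
In the residual graph, reachable from S: {S, P, Q, R, U, V}.
Min-cut edges: U→T (6), V→T (9); capacity 6 + 9 = 15.
This cut is saturated, so no flow can exceed 15.

15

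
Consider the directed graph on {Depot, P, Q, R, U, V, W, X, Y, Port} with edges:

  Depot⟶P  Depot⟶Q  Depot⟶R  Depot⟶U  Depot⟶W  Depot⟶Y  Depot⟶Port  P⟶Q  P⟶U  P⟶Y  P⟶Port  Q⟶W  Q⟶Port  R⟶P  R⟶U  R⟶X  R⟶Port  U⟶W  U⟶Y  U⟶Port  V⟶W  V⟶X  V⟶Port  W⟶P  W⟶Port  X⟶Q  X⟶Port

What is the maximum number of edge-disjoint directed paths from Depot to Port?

Assign every edge capacity 1; by Menger, the answer equals the max flow.
Path Depot→Port (+1); total 1.
Path Depot→P→Port (+1); total 2.
Path Depot→Q→Port (+1); total 3.
Path Depot→R→Port (+1); total 4.
Path Depot→U→Port (+1); total 5.
Path Depot→W→Port (+1); total 6.
No residual Depot→Port path; max flow = 6.
Certifying cut of size 6: {Depot→P, Depot→Port, Depot→Q, Depot→R, Depot→U, Depot→W}.

6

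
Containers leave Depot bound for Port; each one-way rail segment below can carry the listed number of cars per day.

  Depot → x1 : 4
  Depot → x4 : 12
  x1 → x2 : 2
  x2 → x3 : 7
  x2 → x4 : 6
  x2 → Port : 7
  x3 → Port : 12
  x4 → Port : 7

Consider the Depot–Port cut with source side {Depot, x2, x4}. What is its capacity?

Edges leaving {Depot, x2, x4}: Depot→x1 (4), x2→x3 (7), x2→Port (7), x4→Port (7).
Cut capacity = 4 + 7 + 7 + 7 = 25.

25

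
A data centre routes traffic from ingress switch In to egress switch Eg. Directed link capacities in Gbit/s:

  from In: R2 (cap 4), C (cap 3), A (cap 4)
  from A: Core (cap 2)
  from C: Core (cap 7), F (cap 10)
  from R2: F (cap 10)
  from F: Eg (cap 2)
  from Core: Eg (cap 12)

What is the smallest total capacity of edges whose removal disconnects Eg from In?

Augment In→A→Core→Eg: bottleneck 2, flow now 2.
Augment In→C→F→Eg: bottleneck 2, flow now 4.
Augment In→C→Core→Eg: bottleneck 1, flow now 5.
Augment In→R2→F→C→Core→Eg: bottleneck 2, flow now 7. (uses reverse residual edge)
No augmenting path remains; maximum flow = 7.
By max-flow min-cut, the minimum cut capacity equals the max flow.
In the residual graph, reachable from In: {In, A, R2, F}.
Min-cut edges: In→C (3), A→Core (2), F→Eg (2); capacity 3 + 2 + 2 = 7.

7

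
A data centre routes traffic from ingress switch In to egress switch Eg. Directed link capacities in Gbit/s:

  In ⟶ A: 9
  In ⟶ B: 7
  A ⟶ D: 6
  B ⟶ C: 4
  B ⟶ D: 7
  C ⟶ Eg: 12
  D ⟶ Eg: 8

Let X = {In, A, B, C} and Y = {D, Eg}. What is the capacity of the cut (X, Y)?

Edges leaving {In, A, B, C}: A→D (6), B→D (7), C→Eg (12).
Cut capacity = 6 + 7 + 12 = 25.

25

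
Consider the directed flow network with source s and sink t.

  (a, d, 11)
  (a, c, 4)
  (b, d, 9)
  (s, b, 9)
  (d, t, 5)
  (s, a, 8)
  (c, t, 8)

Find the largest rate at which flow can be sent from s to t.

9

Augment s→a→c→t: bottleneck 4, flow now 4.
Augment s→a→d→t: bottleneck 4, flow now 8.
Augment s→b→d→t: bottleneck 1, flow now 9.
No augmenting path remains; maximum flow = 9.
In the residual graph, reachable from s: {s, a, b, d}.
Min-cut edges: a→c (4), d→t (5); capacity 4 + 5 = 9.
This cut is saturated, so no flow can exceed 9.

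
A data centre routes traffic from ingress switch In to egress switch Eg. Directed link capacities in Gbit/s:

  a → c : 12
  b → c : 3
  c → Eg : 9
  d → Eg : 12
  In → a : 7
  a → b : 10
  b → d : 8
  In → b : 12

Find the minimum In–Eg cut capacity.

17

Augment In→a→c→Eg: bottleneck 7, flow now 7.
Augment In→b→c→Eg: bottleneck 2, flow now 9.
Augment In→b→d→Eg: bottleneck 8, flow now 17.
No augmenting path remains; maximum flow = 17.
By max-flow min-cut, the minimum cut capacity equals the max flow.
In the residual graph, reachable from In: {In, a, b, c}.
Min-cut edges: b→d (8), c→Eg (9); capacity 8 + 9 = 17.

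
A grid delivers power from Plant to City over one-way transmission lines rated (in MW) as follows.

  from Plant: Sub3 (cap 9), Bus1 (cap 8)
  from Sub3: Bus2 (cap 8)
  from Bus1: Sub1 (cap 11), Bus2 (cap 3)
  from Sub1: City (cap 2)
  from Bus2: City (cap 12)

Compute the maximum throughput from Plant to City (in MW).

Augment Plant→Sub3→Bus2→City: bottleneck 8, flow now 8.
Augment Plant→Bus1→Sub1→City: bottleneck 2, flow now 10.
Augment Plant→Bus1→Bus2→City: bottleneck 3, flow now 13.
No augmenting path remains; maximum flow = 13.
In the residual graph, reachable from Plant: {Plant, Sub3, Bus1, Sub1}.
Min-cut edges: Sub3→Bus2 (8), Bus1→Bus2 (3), Sub1→City (2); capacity 8 + 3 + 2 = 13.
This cut is saturated, so no flow can exceed 13.

13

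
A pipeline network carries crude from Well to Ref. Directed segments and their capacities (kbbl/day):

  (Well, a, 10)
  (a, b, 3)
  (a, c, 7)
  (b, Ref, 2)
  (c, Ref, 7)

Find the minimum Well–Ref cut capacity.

Augment Well→a→b→Ref: bottleneck 2, flow now 2.
Augment Well→a→c→Ref: bottleneck 7, flow now 9.
No augmenting path remains; maximum flow = 9.
By max-flow min-cut, the minimum cut capacity equals the max flow.
In the residual graph, reachable from Well: {Well, a, b}.
Min-cut edges: a→c (7), b→Ref (2); capacity 7 + 2 = 9.

9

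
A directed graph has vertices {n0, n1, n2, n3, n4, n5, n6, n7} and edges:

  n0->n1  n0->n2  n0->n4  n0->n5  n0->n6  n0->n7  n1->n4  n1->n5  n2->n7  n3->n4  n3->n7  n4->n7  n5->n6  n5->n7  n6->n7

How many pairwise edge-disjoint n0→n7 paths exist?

5

Assign every edge capacity 1; by Menger, the answer equals the max flow.
Path n0→n7 (+1); total 1.
Path n0→n2→n7 (+1); total 2.
Path n0→n4→n7 (+1); total 3.
Path n0→n5→n7 (+1); total 4.
Path n0→n6→n7 (+1); total 5.
No residual n0→n7 path; max flow = 5.
Certifying cut of size 5: {n0→n2, n0→n7, n4→n7, n5→n7, n6→n7}.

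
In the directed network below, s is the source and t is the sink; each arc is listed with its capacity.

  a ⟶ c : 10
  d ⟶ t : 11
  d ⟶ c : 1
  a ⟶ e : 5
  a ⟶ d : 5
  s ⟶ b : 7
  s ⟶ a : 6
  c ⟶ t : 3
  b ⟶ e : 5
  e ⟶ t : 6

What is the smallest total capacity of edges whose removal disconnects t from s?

11

Augment s→a→c→t: bottleneck 3, flow now 3.
Augment s→a→d→t: bottleneck 3, flow now 6.
Augment s→b→e→t: bottleneck 5, flow now 11.
No augmenting path remains; maximum flow = 11.
By max-flow min-cut, the minimum cut capacity equals the max flow.
In the residual graph, reachable from s: {s, b}.
Min-cut edges: s→a (6), b→e (5); capacity 6 + 5 = 11.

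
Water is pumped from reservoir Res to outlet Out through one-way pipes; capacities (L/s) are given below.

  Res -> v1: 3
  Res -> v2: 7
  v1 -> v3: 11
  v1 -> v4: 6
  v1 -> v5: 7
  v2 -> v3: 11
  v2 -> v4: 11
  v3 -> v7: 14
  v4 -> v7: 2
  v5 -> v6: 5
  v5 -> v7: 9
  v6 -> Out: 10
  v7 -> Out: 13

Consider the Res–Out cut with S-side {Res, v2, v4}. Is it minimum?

Given cut capacity: 3 + 11 + 2 = 16.
Augment Res→v1→v3→v7→Out: bottleneck 3, flow now 3.
Augment Res→v2→v3→v7→Out: bottleneck 7, flow now 10.
No augmenting path remains; maximum flow = 10.
In the residual graph, reachable from Res: {Res}.
Min-cut edges: Res→v1 (3), Res→v2 (7); capacity 3 + 7 = 10.
Cut capacity 16 exceeds the max flow 10, so it is not minimum.

No — its capacity is 16, but the minimum cut has capacity 10.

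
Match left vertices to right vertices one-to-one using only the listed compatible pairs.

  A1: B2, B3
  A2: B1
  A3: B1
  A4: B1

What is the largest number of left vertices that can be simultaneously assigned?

2

Unit-capacity flow: source→left, listed edges, right→sink; max matching = max flow.
Augmenting path A1→B2 (+1); matched 1.
Augmenting path A2→B1 (+1); matched 2.
No augmenting path remains; maximum matching = 2.
König certificate: {A1, B1} is a vertex cover of size 2 (every listed pair touches it), so no matching can be larger.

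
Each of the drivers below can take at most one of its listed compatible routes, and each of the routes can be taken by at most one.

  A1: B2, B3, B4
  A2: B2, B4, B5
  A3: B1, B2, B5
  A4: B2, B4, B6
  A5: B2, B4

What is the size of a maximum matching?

Unit-capacity flow: source→left, listed edges, right→sink; max matching = max flow.
Augmenting path A1→B2 (+1); matched 1.
Augmenting path A2→B4 (+1); matched 2.
Augmenting path A3→B1 (+1); matched 3.
Augmenting path A4→B6 (+1); matched 4.
Augmenting path A5→B2→A1→B3 (+1); matched 5.
No augmenting path remains; maximum matching = 5.
König certificate: {A1, A2, A3, A4, A5} is a vertex cover of size 5 (every listed pair touches it), so no matching can be larger.

5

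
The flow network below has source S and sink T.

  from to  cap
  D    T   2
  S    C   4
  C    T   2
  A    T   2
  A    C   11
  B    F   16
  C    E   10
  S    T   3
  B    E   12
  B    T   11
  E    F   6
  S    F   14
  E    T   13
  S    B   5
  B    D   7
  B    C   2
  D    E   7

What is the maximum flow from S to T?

Augment S→T: bottleneck 3, flow now 3.
Augment S→B→T: bottleneck 5, flow now 8.
Augment S→C→T: bottleneck 2, flow now 10.
Augment S→C→E→T: bottleneck 2, flow now 12.
No augmenting path remains; maximum flow = 12.
In the residual graph, reachable from S: {S, F}.
Min-cut edges: S→B (5), S→C (4), S→T (3); capacity 5 + 4 + 3 = 12.
This cut is saturated, so no flow can exceed 12.

12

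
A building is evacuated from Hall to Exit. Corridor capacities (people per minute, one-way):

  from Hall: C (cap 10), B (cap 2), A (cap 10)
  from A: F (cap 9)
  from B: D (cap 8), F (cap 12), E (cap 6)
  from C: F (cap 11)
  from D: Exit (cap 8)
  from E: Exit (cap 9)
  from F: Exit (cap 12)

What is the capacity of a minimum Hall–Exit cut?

Augment Hall→A→F→Exit: bottleneck 9, flow now 9.
Augment Hall→B→D→Exit: bottleneck 2, flow now 11.
Augment Hall→C→F→Exit: bottleneck 3, flow now 14.
No augmenting path remains; maximum flow = 14.
By max-flow min-cut, the minimum cut capacity equals the max flow.
In the residual graph, reachable from Hall: {Hall, A, C, F}.
Min-cut edges: Hall→B (2), F→Exit (12); capacity 2 + 12 = 14.

14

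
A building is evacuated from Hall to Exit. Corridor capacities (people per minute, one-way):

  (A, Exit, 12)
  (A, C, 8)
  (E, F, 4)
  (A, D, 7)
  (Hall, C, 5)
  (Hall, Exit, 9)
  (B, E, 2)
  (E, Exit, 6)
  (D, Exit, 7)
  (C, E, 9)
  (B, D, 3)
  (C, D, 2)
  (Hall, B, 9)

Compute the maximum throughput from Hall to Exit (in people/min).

Augment Hall→Exit: bottleneck 9, flow now 9.
Augment Hall→B→D→Exit: bottleneck 3, flow now 12.
Augment Hall→B→E→Exit: bottleneck 2, flow now 14.
Augment Hall→C→D→Exit: bottleneck 2, flow now 16.
Augment Hall→C→E→Exit: bottleneck 3, flow now 19.
No augmenting path remains; maximum flow = 19.
In the residual graph, reachable from Hall: {Hall, B}.
Min-cut edges: Hall→C (5), Hall→Exit (9), B→D (3), B→E (2); capacity 5 + 9 + 3 + 2 = 19.
This cut is saturated, so no flow can exceed 19.

19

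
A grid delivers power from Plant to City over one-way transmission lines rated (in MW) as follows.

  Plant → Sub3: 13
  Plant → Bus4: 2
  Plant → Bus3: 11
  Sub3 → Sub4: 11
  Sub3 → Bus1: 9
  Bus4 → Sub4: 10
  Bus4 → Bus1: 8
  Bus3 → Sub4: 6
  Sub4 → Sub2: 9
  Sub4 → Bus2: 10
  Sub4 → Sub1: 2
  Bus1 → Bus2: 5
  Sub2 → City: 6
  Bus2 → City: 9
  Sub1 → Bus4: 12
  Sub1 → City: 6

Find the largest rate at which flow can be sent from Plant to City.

Augment Plant→Sub3→Sub4→Sub2→City: bottleneck 6, flow now 6.
Augment Plant→Sub3→Sub4→Bus2→City: bottleneck 5, flow now 11.
Augment Plant→Sub3→Bus1→Bus2→City: bottleneck 2, flow now 13.
Augment Plant→Bus4→Sub4→Bus2→City: bottleneck 2, flow now 15.
Augment Plant→Bus3→Sub4→Sub1→City: bottleneck 2, flow now 17.
No augmenting path remains; maximum flow = 17.
In the residual graph, reachable from Plant: {Plant, Sub3, Bus4, Bus3, Sub4, Bus1, Sub2, Bus2}.
Min-cut edges: Sub4→Sub1 (2), Sub2→City (6), Bus2→City (9); capacity 2 + 6 + 9 = 17.
This cut is saturated, so no flow can exceed 17.

17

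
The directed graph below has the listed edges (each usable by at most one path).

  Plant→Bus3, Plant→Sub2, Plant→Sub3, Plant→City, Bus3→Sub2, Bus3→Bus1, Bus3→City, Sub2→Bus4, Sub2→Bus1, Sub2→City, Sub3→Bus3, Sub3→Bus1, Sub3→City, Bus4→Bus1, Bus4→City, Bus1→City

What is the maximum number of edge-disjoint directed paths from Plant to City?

Assign every edge capacity 1; by Menger, the answer equals the max flow.
Path Plant→City (+1); total 1.
Path Plant→Bus3→City (+1); total 2.
Path Plant→Sub2→City (+1); total 3.
Path Plant→Sub3→City (+1); total 4.
No residual Plant→City path; max flow = 4.
Certifying cut of size 4: {Plant→Bus3, Plant→City, Plant→Sub2, Plant→Sub3}.

4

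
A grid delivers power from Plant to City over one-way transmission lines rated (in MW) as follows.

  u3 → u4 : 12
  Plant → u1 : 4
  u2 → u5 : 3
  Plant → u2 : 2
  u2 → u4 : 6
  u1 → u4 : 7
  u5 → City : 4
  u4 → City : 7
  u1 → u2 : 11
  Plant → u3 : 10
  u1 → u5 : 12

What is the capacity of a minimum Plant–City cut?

Augment Plant→u1→u4→City: bottleneck 4, flow now 4.
Augment Plant→u2→u4→City: bottleneck 2, flow now 6.
Augment Plant→u3→u4→City: bottleneck 1, flow now 7.
Augment Plant→u3→u4→u1→u5→City: bottleneck 4, flow now 11. (uses reverse residual edge)
No augmenting path remains; maximum flow = 11.
By max-flow min-cut, the minimum cut capacity equals the max flow.
In the residual graph, reachable from Plant: {Plant, u1, u2, u3, u4, u5}.
Min-cut edges: u4→City (7), u5→City (4); capacity 7 + 4 = 11.

11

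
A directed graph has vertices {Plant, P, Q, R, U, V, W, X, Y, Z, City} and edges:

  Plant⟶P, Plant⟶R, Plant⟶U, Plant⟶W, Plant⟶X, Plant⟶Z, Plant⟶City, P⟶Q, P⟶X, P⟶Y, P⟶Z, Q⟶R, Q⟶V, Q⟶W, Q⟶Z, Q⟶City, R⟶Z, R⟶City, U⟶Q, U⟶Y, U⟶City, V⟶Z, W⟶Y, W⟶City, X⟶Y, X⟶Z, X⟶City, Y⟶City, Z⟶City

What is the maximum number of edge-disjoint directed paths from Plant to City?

Assign every edge capacity 1; by Menger, the answer equals the max flow.
Path Plant→City (+1); total 1.
Path Plant→R→City (+1); total 2.
Path Plant→U→City (+1); total 3.
Path Plant→W→City (+1); total 4.
Path Plant→X→City (+1); total 5.
Path Plant→Z→City (+1); total 6.
Path Plant→P→Q→City (+1); total 7.
No residual Plant→City path; max flow = 7.
Certifying cut of size 7: {Plant→City, Plant→P, Plant→R, Plant→U, Plant→W, Plant→X, Plant→Z}.

7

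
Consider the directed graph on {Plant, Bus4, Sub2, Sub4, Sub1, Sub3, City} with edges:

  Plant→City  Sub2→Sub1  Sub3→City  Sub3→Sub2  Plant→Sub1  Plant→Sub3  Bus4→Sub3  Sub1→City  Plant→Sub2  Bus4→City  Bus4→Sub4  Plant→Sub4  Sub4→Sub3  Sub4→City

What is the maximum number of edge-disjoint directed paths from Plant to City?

4

Assign every edge capacity 1; by Menger, the answer equals the max flow.
Path Plant→City (+1); total 1.
Path Plant→Sub4→City (+1); total 2.
Path Plant→Sub1→City (+1); total 3.
Path Plant→Sub3→City (+1); total 4.
No residual Plant→City path; max flow = 4.
Certifying cut of size 4: {Plant→City, Plant→Sub3, Plant→Sub4, Sub1→City}.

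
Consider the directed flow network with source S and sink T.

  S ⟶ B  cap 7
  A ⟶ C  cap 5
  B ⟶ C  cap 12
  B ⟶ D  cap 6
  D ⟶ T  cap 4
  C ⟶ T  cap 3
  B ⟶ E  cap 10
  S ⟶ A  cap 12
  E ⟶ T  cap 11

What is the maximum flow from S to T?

Augment S→A→C→T: bottleneck 3, flow now 3.
Augment S→B→D→T: bottleneck 4, flow now 7.
Augment S→B→E→T: bottleneck 3, flow now 10.
No augmenting path remains; maximum flow = 10.
In the residual graph, reachable from S: {S, A, C}.
Min-cut edges: S→B (7), C→T (3); capacity 7 + 3 = 10.
This cut is saturated, so no flow can exceed 10.

10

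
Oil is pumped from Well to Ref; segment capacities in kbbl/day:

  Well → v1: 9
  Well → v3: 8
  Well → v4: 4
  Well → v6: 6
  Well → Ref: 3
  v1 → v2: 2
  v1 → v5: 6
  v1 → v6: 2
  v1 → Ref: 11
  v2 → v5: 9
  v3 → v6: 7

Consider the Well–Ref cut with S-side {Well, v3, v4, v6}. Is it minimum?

Yes — it is a minimum cut (capacity 12).

Given cut capacity: 9 + 3 = 12.
Augment Well→Ref: bottleneck 3, flow now 3.
Augment Well→v1→Ref: bottleneck 9, flow now 12.
No augmenting path remains; maximum flow = 12.
Cut capacity 12 equals the max flow, so it is a minimum cut.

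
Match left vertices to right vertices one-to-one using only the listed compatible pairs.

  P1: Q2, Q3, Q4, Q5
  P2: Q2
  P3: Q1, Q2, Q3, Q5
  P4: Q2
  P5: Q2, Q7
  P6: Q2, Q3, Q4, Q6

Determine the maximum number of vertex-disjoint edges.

5

Unit-capacity flow: source→left, listed edges, right→sink; max matching = max flow.
Augmenting path P1→Q2 (+1); matched 1.
Augmenting path P3→Q1 (+1); matched 2.
Augmenting path P5→Q7 (+1); matched 3.
Augmenting path P6→Q3 (+1); matched 4.
Augmenting path P2→Q2→P1→Q4 (+1); matched 5.
No augmenting path remains; maximum matching = 5.
König certificate: {P1, P3, P5, P6, Q2} is a vertex cover of size 5 (every listed pair touches it), so no matching can be larger.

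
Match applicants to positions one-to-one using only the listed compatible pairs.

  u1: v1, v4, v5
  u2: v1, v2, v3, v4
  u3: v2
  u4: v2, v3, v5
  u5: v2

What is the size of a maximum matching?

Unit-capacity flow: source→left, listed edges, right→sink; max matching = max flow.
Augmenting path u1→v1 (+1); matched 1.
Augmenting path u2→v2 (+1); matched 2.
Augmenting path u4→v3 (+1); matched 3.
Augmenting path u3→v2→u2→v4 (+1); matched 4.
No augmenting path remains; maximum matching = 4.
König certificate: {u1, u2, u4, v2} is a vertex cover of size 4 (every listed pair touches it), so no matching can be larger.

4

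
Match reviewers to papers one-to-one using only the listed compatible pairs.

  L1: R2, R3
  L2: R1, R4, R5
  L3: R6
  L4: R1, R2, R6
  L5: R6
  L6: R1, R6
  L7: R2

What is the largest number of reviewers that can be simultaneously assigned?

5

Unit-capacity flow: source→left, listed edges, right→sink; max matching = max flow.
Augmenting path L1→R2 (+1); matched 1.
Augmenting path L2→R1 (+1); matched 2.
Augmenting path L3→R6 (+1); matched 3.
Augmenting path L4→R1→L2→R4 (+1); matched 4.
Augmenting path L7→R2→L1→R3 (+1); matched 5.
No augmenting path remains; maximum matching = 5.
König certificate: {L1, L2, R1, R2, R6} is a vertex cover of size 5 (every listed pair touches it), so no matching can be larger.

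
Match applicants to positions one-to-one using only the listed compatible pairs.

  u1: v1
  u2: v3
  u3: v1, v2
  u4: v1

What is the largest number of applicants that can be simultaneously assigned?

Unit-capacity flow: source→left, listed edges, right→sink; max matching = max flow.
Augmenting path u1→v1 (+1); matched 1.
Augmenting path u2→v3 (+1); matched 2.
Augmenting path u3→v2 (+1); matched 3.
No augmenting path remains; maximum matching = 3.
König certificate: {u2, u3, v1} is a vertex cover of size 3 (every listed pair touches it), so no matching can be larger.

3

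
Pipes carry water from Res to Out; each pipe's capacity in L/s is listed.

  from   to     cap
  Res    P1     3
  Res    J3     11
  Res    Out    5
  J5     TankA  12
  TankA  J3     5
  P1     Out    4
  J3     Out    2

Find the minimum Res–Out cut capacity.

10

Augment Res→Out: bottleneck 5, flow now 5.
Augment Res→P1→Out: bottleneck 3, flow now 8.
Augment Res→J3→Out: bottleneck 2, flow now 10.
No augmenting path remains; maximum flow = 10.
By max-flow min-cut, the minimum cut capacity equals the max flow.
In the residual graph, reachable from Res: {Res, J3}.
Min-cut edges: Res→P1 (3), Res→Out (5), J3→Out (2); capacity 3 + 5 + 2 = 10.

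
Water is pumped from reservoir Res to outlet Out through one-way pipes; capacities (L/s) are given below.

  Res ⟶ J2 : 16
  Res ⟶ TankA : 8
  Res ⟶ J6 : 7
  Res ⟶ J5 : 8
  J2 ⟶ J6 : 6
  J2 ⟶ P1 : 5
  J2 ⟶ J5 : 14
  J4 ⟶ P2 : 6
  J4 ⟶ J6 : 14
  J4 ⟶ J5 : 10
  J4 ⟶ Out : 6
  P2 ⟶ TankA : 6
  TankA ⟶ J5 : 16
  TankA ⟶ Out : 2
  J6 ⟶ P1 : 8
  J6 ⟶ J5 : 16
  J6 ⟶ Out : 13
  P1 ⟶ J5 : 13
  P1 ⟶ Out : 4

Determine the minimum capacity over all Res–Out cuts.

Augment Res→TankA→Out: bottleneck 2, flow now 2.
Augment Res→J6→Out: bottleneck 7, flow now 9.
Augment Res→J2→J6→Out: bottleneck 6, flow now 15.
Augment Res→J2→P1→Out: bottleneck 4, flow now 19.
No augmenting path remains; maximum flow = 19.
By max-flow min-cut, the minimum cut capacity equals the max flow.
In the residual graph, reachable from Res: {Res, J2, TankA, P1, J5}.
Min-cut edges: Res→J6 (7), J2→J6 (6), TankA→Out (2), P1→Out (4); capacity 7 + 6 + 2 + 4 = 19.

19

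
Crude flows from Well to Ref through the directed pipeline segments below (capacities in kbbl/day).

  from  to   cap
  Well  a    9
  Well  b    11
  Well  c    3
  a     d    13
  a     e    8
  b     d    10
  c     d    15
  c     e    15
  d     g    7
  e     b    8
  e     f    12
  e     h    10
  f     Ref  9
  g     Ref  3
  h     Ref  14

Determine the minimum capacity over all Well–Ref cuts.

Augment Well→a→d→g→Ref: bottleneck 3, flow now 3.
Augment Well→a→e→f→Ref: bottleneck 6, flow now 9.
Augment Well→c→e→f→Ref: bottleneck 3, flow now 12.
Augment Well→b→d→a→e→h→Ref: bottleneck 2, flow now 14. (uses reverse residual edge)
No augmenting path remains; maximum flow = 14.
By max-flow min-cut, the minimum cut capacity equals the max flow.
In the residual graph, reachable from Well: {Well, a, b, d, g}.
Min-cut edges: Well→c (3), a→e (8), g→Ref (3); capacity 3 + 8 + 3 = 14.

14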